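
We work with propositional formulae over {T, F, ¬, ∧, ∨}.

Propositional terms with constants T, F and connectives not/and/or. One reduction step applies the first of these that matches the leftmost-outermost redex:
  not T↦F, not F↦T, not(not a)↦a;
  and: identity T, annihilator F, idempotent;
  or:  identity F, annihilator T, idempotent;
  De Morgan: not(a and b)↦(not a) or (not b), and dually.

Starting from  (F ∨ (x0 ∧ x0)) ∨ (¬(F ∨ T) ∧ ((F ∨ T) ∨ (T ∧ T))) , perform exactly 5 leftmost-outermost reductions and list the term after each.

Answer: after 5 steps: x0 ∨ (¬T ∧ ((F ∨ T) ∨ (T ∧ T)))

Working:
  start: (F ∨ (x0 ∧ x0)) ∨ (¬(F ∨ T) ∧ ((F ∨ T) ∨ (T ∧ T)))
  [1] (x0 ∧ x0) ∨ (¬(F ∨ T) ∧ ((F ∨ T) ∨ (T ∧ T)))
  [2] x0 ∨ (¬(F ∨ T) ∧ ((F ∨ T) ∨ (T ∧ T)))
  [3] x0 ∨ ((¬F ∧ ¬T) ∧ ((F ∨ T) ∨ (T ∧ T)))
  [4] x0 ∨ ((T ∧ ¬T) ∧ ((F ∨ T) ∨ (T ∧ T)))
  [5] x0 ∨ (¬T ∧ ((F ∨ T) ∨ (T ∧ T)))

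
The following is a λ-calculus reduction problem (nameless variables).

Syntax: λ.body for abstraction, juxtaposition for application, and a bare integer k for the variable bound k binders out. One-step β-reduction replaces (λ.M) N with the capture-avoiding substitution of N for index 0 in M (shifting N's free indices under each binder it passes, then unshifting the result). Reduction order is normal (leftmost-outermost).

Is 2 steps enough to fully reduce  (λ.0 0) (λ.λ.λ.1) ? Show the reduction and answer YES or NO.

  start: (λ.0 0) (λ.λ.λ.1)
  step 1: (λ.λ.λ.1) (λ.λ.λ.1)
  step 2: λ.λ.1

Answer: YES — reaches normal form λ.λ.1 in 2 ≤ 2 steps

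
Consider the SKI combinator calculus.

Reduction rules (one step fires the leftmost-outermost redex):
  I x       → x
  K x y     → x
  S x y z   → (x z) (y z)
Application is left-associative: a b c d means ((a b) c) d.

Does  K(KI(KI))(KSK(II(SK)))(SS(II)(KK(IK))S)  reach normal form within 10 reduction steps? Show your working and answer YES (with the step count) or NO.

  start: K(KI(KI))(KSK(II(SK)))(SS(II)(KK(IK))S)
  step 1: KI(KI)(SS(II)(KK(IK))S)
  step 2: I(SS(II)(KK(IK))S)
  step 3: SS(II)(KK(IK))S
  step 4: S(KK(IK))(II(KK(IK)))S
  step 5: KK(IK)S(II(KK(IK))S)
  step 6: KS(II(KK(IK))S)
  step 7: S

Answer: YES — reaches normal form S in 7 ≤ 10 steps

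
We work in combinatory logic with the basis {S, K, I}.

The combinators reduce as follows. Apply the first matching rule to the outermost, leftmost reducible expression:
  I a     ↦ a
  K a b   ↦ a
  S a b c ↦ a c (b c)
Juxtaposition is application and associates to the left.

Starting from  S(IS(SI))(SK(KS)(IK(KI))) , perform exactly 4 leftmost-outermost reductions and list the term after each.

Answer: after 4 steps: S(S(SI))(K(KI))

Reduction:
  start: S(IS(SI))(SK(KS)(IK(KI)))
  [1] S(S(SI))(SK(KS)(IK(KI)))
  [2] S(S(SI))(K(IK(KI))(KS(IK(KI))))
  [3] S(S(SI))(IK(KI))
  [4] S(S(SI))(K(KI))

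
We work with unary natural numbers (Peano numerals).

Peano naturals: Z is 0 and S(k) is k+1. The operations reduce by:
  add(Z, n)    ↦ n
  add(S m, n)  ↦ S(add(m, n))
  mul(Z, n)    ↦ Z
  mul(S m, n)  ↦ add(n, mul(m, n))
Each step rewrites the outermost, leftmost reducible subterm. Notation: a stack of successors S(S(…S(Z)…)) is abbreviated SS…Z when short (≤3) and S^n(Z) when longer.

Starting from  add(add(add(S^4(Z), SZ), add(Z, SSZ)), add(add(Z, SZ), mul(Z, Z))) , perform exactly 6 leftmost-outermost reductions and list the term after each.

  start: add(add(add(S^4(Z), SZ), add(Z, SSZ)), add(add(Z, SZ), mul(Z, Z)))
  [1] add(add(S(add(SSSZ, SZ)), add(Z, SSZ)), add(add(Z, SZ), mul(Z, Z)))
  [2] add(S(add(add(SSSZ, SZ), add(Z, SSZ))), add(add(Z, SZ), mul(Z, Z)))
  [3] S(add(add(add(SSSZ, SZ), add(Z, SSZ)), add(add(Z, SZ), mul(Z, Z))))
  [4] S(add(add(S(add(SSZ, SZ)), add(Z, SSZ)), add(add(Z, SZ), mul(Z, Z))))
  [5] S(add(S(add(add(SSZ, SZ), add(Z, SSZ))), add(add(Z, SZ), mul(Z, Z))))
  [6] S(S(add(add(add(SSZ, SZ), add(Z, SSZ)), add(add(Z, SZ), mul(Z, Z)))))

Answer: after 6 steps: S(S(add(add(add(SSZ, SZ), add(Z, SSZ)), add(add(Z, SZ), mul(Z, Z)))))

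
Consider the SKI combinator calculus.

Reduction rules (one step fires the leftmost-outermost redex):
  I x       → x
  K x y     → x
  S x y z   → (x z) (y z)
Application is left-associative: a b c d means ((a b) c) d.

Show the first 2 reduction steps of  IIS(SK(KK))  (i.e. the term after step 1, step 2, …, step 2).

Answer: after 2 steps: S(SK(KK))

Working:
  start: IIS(SK(KK))
  step 1: IS(SK(KK))
  step 2: S(SK(KK))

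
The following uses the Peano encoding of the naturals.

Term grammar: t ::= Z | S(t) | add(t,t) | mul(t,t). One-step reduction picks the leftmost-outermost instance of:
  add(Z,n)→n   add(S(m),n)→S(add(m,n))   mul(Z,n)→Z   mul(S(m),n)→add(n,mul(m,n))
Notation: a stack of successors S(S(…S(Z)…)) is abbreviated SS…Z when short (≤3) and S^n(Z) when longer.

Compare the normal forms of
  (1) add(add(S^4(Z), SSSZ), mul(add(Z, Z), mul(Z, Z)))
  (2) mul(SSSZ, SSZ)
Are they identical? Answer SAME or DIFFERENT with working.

Term A:
  start: add(add(S^4(Z), SSSZ), mul(add(Z, Z), mul(Z, Z)))
  →1  add(S(add(SSSZ, SSSZ)), mul(add(Z, Z), mul(Z, Z)))
  →2  S(add(add(SSSZ, SSSZ), mul(add(Z, Z), mul(Z, Z))))
  →3  S(add(S(add(SSZ, SSSZ)), mul(add(Z, Z), mul(Z, Z))))
  →4  S(S(add(add(SSZ, SSSZ), mul(add(Z, Z), mul(Z, Z)))))
  →5  S(S(add(S(add(SZ, SSSZ)), mul(add(Z, Z), mul(Z, Z)))))
  →6  S(S(S(add(add(SZ, SSSZ), mul(add(Z, Z), mul(Z, Z))))))
  →7  S(S(S(add(S(add(Z, SSSZ)), mul(add(Z, Z), mul(Z, Z))))))
  →8  S(S(S(S(add(add(Z, SSSZ), mul(add(Z, Z), mul(Z, Z)))))))
  →9  S(S(S(S(add(SSSZ, mul(add(Z, Z), mul(Z, Z)))))))
  →10  S(S(S(S(S(add(SSZ, mul(add(Z, Z), mul(Z, Z))))))))
  →11  S(S(S(S(S(S(add(SZ, mul(add(Z, Z), mul(Z, Z)))))))))
  →12  S(S(S(S(S(S(S(add(Z, mul(add(Z, Z), mul(Z, Z))))))))))
  →13  S(S(S(S(S(S(S(mul(add(Z, Z), mul(Z, Z)))))))))
  →14  S(S(S(S(S(S(S(mul(Z, mul(Z, Z)))))))))
  →15  S^7(Z)

Term B:
  start: mul(SSSZ, SSZ)
  →1  add(SSZ, mul(SSZ, SSZ))
  →2  S(add(SZ, mul(SSZ, SSZ)))
  →3  S(S(add(Z, mul(SSZ, SSZ))))
  →4  S(S(mul(SSZ, SSZ)))
  →5  S(S(add(SSZ, mul(SZ, SSZ))))
  →6  S(S(S(add(SZ, mul(SZ, SSZ)))))
  →7  S(S(S(S(add(Z, mul(SZ, SSZ))))))
  →8  S(S(S(S(mul(SZ, SSZ)))))
  →9  S(S(S(S(add(SSZ, mul(Z, SSZ))))))
  →10  S(S(S(S(S(add(SZ, mul(Z, SSZ)))))))
  →11  S(S(S(S(S(S(add(Z, mul(Z, SSZ))))))))
  →12  S(S(S(S(S(S(mul(Z, SSZ)))))))
  →13  S^6(Z)

Answer: DIFFERENT — A ⇓ S^7(Z), B ⇓ S^6(Z)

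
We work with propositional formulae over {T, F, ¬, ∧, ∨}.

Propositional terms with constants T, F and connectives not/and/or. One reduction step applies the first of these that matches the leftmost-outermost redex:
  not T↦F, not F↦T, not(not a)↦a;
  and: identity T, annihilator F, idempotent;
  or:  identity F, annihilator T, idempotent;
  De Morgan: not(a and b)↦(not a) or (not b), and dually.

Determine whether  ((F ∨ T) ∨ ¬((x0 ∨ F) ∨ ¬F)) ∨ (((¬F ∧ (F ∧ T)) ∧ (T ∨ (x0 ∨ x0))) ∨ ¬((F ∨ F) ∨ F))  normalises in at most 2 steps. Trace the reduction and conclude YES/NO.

  start: ((F ∨ T) ∨ ¬((x0 ∨ F) ∨ ¬F)) ∨ (((¬F ∧ (F ∧ T)) ∧ (T ∨ (x0 ∨ x0))) ∨ ¬((F ∨ F) ∨ F))
  →1  (T ∨ ¬((x0 ∨ F) ∨ ¬F)) ∨ (((¬F ∧ (F ∧ T)) ∧ (T ∨ (x0 ∨ x0))) ∨ ¬((F ∨ F) ∨ F))
  →2  T ∨ (((¬F ∧ (F ∧ T)) ∧ (T ∨ (x0 ∨ x0))) ∨ ¬((F ∨ F) ∨ F))

Answer: NO — after 2 steps the term is T ∨ (((¬F ∧ (F ∧ T)) ∧ (T ∨ (x0 ∨ x0))) ∨ ¬((F ∨ F) ∨ F)), not yet normal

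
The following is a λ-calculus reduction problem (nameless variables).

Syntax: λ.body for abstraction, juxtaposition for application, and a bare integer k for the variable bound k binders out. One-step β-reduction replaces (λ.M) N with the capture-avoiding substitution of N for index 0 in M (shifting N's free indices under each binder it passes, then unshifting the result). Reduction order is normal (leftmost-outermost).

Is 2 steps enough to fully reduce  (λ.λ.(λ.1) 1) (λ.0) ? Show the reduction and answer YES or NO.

Answer: YES — reaches normal form λ.0 in 2 ≤ 2 steps

Reduction:
  start: (λ.λ.(λ.1) 1) (λ.0)
  [1] λ.(λ.1) (λ.0)
  [2] λ.0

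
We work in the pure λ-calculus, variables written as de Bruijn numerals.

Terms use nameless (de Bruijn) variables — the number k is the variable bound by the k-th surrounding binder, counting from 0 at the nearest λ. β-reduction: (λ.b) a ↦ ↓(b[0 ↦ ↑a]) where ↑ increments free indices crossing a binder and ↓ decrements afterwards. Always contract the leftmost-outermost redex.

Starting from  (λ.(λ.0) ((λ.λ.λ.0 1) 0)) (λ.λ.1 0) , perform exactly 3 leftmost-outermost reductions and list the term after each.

  start: (λ.(λ.0) ((λ.λ.λ.0 1) 0)) (λ.λ.1 0)
  [1] (λ.0) ((λ.λ.λ.0 1) (λ.λ.1 0))
  [2] (λ.λ.λ.0 1) (λ.λ.1 0)
  [3] λ.λ.0 1

Answer: after 3 steps: λ.λ.0 1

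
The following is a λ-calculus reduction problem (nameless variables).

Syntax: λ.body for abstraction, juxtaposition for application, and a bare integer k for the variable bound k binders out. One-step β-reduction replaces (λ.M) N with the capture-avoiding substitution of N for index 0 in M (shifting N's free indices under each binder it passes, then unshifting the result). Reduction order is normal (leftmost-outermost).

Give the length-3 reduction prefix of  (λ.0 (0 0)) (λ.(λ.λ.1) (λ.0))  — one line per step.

  start: (λ.0 (0 0)) (λ.(λ.λ.1) (λ.0))
  [1] (λ.(λ.λ.1) (λ.0)) ((λ.(λ.λ.1) (λ.0)) (λ.(λ.λ.1) (λ.0)))
  [2] (λ.λ.1) (λ.0)
  [3] λ.λ.0

Answer: after 3 steps: λ.λ.0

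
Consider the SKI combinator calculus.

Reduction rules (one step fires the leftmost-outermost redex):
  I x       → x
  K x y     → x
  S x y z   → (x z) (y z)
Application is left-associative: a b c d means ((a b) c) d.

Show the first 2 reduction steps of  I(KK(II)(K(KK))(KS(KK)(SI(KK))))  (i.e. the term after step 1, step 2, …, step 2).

  start: I(KK(II)(K(KK))(KS(KK)(SI(KK))))
  step 1: KK(II)(K(KK))(KS(KK)(SI(KK)))
  step 2: K(K(KK))(KS(KK)(SI(KK)))

Answer: after 2 steps: K(K(KK))(KS(KK)(SI(KK)))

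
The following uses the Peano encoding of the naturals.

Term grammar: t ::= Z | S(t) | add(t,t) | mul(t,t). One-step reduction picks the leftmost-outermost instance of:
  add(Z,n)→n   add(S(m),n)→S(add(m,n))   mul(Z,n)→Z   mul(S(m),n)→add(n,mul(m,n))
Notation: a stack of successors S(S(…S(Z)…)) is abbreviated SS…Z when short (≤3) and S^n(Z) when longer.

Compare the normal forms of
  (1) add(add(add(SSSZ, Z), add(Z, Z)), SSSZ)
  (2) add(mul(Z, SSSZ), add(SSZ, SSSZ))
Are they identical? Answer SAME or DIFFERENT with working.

Term A:
  start: add(add(add(SSSZ, Z), add(Z, Z)), SSSZ)
  →1  add(add(S(add(SSZ, Z)), add(Z, Z)), SSSZ)
  →2  add(S(add(add(SSZ, Z), add(Z, Z))), SSSZ)
  →3  S(add(add(add(SSZ, Z), add(Z, Z)), SSSZ))
  →4  S(add(add(S(add(SZ, Z)), add(Z, Z)), SSSZ))
  →5  S(add(S(add(add(SZ, Z), add(Z, Z))), SSSZ))
  →6  S(S(add(add(add(SZ, Z), add(Z, Z)), SSSZ)))
  →7  S(S(add(add(S(add(Z, Z)), add(Z, Z)), SSSZ)))
  →8  S(S(add(S(add(add(Z, Z), add(Z, Z))), SSSZ)))
  →9  S(S(S(add(add(add(Z, Z), add(Z, Z)), SSSZ))))
  →10  S(S(S(add(add(Z, add(Z, Z)), SSSZ))))
  →11  S(S(S(add(add(Z, Z), SSSZ))))
  →12  S(S(S(add(Z, SSSZ))))
  →13  S^6(Z)

Term B:
  start: add(mul(Z, SSSZ), add(SSZ, SSSZ))
  →1  add(Z, add(SSZ, SSSZ))
  →2  add(SSZ, SSSZ)
  →3  S(add(SZ, SSSZ))
  →4  S(S(add(Z, SSSZ)))
  →5  S^5(Z)

Answer: DIFFERENT — A ⇓ S^6(Z), B ⇓ S^5(Z)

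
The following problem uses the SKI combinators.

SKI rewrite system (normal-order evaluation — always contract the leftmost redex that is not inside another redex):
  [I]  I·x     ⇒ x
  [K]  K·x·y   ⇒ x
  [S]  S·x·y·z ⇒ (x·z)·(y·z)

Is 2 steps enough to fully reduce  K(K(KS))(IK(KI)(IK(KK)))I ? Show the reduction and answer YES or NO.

  start: K(K(KS))(IK(KI)(IK(KK)))I
  →1  K(KS)I
  →2  KS

Answer: YES — reaches normal form KS in 2 ≤ 2 steps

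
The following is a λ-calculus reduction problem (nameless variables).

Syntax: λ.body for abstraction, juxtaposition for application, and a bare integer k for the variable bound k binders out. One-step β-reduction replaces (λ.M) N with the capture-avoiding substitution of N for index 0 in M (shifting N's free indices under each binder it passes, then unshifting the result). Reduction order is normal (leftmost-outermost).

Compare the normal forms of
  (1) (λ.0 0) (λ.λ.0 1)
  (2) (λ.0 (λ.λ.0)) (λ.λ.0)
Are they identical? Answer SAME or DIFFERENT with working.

Term A:
  start: (λ.0 0) (λ.λ.0 1)
  →1  (λ.λ.0 1) (λ.λ.0 1)
  →2  λ.0 (λ.λ.0 1)

Term B:
  start: (λ.0 (λ.λ.0)) (λ.λ.0)
  →1  (λ.λ.0) (λ.λ.0)
  →2  λ.0

Answer: DIFFERENT — A ⇓ λ.0 (λ.λ.0 1), B ⇓ λ.0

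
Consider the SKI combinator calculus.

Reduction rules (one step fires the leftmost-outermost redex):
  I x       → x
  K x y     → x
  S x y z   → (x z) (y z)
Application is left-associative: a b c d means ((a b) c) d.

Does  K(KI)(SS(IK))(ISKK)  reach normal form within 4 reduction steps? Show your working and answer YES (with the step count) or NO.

Answer: YES — reaches normal form I in 2 ≤ 4 steps

Derivation:
  start: K(KI)(SS(IK))(ISKK)
  [1] KI(ISKK)
  [2] I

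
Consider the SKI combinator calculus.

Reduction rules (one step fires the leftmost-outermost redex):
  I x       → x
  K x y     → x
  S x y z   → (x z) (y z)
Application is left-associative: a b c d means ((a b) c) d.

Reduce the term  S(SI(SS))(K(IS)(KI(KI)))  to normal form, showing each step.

  start: S(SI(SS))(K(IS)(KI(KI)))
  [1] S(SI(SS))(IS)
  [2] S(SI(SS))S

Answer: normal form = S(SI(SS))S  (in 2 steps)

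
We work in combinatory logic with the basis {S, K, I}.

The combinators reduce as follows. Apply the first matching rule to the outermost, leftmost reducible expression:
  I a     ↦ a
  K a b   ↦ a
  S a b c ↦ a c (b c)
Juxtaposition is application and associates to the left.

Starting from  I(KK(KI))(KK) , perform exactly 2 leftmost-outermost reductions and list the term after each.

Answer: after 2 steps: K(KK)

Derivation:
  start: I(KK(KI))(KK)
  [1] KK(KI)(KK)
  [2] K(KK)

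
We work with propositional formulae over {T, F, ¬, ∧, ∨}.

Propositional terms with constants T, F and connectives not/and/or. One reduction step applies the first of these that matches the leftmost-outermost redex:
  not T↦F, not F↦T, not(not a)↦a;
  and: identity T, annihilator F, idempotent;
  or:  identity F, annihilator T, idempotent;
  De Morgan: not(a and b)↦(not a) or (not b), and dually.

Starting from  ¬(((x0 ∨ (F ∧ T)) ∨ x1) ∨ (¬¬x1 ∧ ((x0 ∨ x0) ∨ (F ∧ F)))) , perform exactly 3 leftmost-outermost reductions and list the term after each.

Answer: after 3 steps: ((¬x0 ∧ ¬(F ∧ T)) ∧ ¬x1) ∧ ¬(¬¬x1 ∧ ((x0 ∨ x0) ∨ (F ∧ F)))

Working:
  start: ¬(((x0 ∨ (F ∧ T)) ∨ x1) ∨ (¬¬x1 ∧ ((x0 ∨ x0) ∨ (F ∧ F))))
  step 1: ¬((x0 ∨ (F ∧ T)) ∨ x1) ∧ ¬(¬¬x1 ∧ ((x0 ∨ x0) ∨ (F ∧ F)))
  step 2: (¬(x0 ∨ (F ∧ T)) ∧ ¬x1) ∧ ¬(¬¬x1 ∧ ((x0 ∨ x0) ∨ (F ∧ F)))
  step 3: ((¬x0 ∧ ¬(F ∧ T)) ∧ ¬x1) ∧ ¬(¬¬x1 ∧ ((x0 ∨ x0) ∨ (F ∧ F)))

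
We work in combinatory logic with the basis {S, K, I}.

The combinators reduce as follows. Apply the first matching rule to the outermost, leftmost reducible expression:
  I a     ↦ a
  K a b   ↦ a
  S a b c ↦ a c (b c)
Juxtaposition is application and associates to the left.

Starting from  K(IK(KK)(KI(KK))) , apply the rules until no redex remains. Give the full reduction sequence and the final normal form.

  start: K(IK(KK)(KI(KK)))
  [1] K(K(KK)(KI(KK)))
  [2] K(KK)

Answer: normal form = K(KK)  (in 2 steps)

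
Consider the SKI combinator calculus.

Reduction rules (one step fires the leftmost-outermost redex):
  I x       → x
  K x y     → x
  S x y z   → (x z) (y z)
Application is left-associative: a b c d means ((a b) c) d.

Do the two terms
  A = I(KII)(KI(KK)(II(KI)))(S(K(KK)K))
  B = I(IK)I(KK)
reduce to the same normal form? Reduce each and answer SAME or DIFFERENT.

Answer: SAME — A ⇓ I, B ⇓ I

Derivation:
Term A:
  start: I(KII)(KI(KK)(II(KI)))(S(K(KK)K))
  →1  KII(KI(KK)(II(KI)))(S(K(KK)K))
  →2  I(KI(KK)(II(KI)))(S(K(KK)K))
  →3  KI(KK)(II(KI))(S(K(KK)K))
  →4  I(II(KI))(S(K(KK)K))
  →5  II(KI)(S(K(KK)K))
  →6  I(KI)(S(K(KK)K))
  →7  KI(S(K(KK)K))
  →8  I

Term B:
  start: I(IK)I(KK)
  →1  IKI(KK)
  →2  KI(KK)
  →3  I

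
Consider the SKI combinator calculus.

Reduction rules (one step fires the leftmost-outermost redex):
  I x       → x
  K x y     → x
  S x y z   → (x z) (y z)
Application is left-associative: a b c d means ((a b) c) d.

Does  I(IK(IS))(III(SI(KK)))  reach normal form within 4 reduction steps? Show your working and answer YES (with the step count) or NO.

Answer: YES — reaches normal form S in 4 ≤ 4 steps

Derivation:
  start: I(IK(IS))(III(SI(KK)))
  step 1: IK(IS)(III(SI(KK)))
  step 2: K(IS)(III(SI(KK)))
  step 3: IS
  step 4: S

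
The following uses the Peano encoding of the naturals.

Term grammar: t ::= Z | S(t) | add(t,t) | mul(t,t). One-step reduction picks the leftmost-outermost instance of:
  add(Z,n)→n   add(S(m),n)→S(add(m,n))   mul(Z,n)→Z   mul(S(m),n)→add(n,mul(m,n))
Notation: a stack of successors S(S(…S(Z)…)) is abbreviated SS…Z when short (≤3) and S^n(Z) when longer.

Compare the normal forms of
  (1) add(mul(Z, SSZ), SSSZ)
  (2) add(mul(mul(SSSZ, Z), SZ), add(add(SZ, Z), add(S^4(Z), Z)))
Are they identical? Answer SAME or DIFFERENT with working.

Term A:
  start: add(mul(Z, SSZ), SSSZ)
  →1  add(Z, SSSZ)
  →2  SSSZ

Term B:
  start: add(mul(mul(SSSZ, Z), SZ), add(add(SZ, Z), add(S^4(Z), Z)))
  →1  add(mul(add(Z, mul(SSZ, Z)), SZ), add(add(SZ, Z), add(S^4(Z), Z)))
  →2  add(mul(mul(SSZ, Z), SZ), add(add(SZ, Z), add(S^4(Z), Z)))
  →3  add(mul(add(Z, mul(SZ, Z)), SZ), add(add(SZ, Z), add(S^4(Z), Z)))
  →4  add(mul(mul(SZ, Z), SZ), add(add(SZ, Z), add(S^4(Z), Z)))
  →5  add(mul(add(Z, mul(Z, Z)), SZ), add(add(SZ, Z), add(S^4(Z), Z)))
  →6  add(mul(mul(Z, Z), SZ), add(add(SZ, Z), add(S^4(Z), Z)))
  →7  add(mul(Z, SZ), add(add(SZ, Z), add(S^4(Z), Z)))
  →8  add(Z, add(add(SZ, Z), add(S^4(Z), Z)))
  →9  add(add(SZ, Z), add(S^4(Z), Z))
  →10  add(S(add(Z, Z)), add(S^4(Z), Z))
  →11  S(add(add(Z, Z), add(S^4(Z), Z)))
  →12  S(add(Z, add(S^4(Z), Z)))
  →13  S(add(S^4(Z), Z))
  →14  S(S(add(SSSZ, Z)))
  →15  S(S(S(add(SSZ, Z))))
  →16  S(S(S(S(add(SZ, Z)))))
  →17  S(S(S(S(S(add(Z, Z))))))
  →18  S^5(Z)

Answer: DIFFERENT — A ⇓ SSSZ, B ⇓ S^5(Z)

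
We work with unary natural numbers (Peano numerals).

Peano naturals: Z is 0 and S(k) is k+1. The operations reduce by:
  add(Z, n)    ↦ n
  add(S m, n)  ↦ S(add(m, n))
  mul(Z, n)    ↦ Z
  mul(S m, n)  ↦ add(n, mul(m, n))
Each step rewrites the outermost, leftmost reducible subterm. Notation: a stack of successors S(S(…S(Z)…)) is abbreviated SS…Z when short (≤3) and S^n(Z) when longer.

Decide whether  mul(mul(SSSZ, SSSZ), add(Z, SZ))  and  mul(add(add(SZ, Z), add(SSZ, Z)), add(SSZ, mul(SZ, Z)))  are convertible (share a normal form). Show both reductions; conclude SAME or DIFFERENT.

Term A:
  start: mul(mul(SSSZ, SSSZ), add(Z, SZ))
  [1] mul(add(SSSZ, mul(SSZ, SSSZ)), add(Z, SZ))
  [2] mul(S(add(SSZ, mul(SSZ, SSSZ))), add(Z, SZ))
  [3] add(add(Z, SZ), mul(add(SSZ, mul(SSZ, SSSZ)), add(Z, SZ)))
  [4] add(SZ, mul(add(SSZ, mul(SSZ, SSSZ)), add(Z, SZ)))
  [5] S(add(Z, mul(add(SSZ, mul(SSZ, SSSZ)), add(Z, SZ))))
  [6] S(mul(add(SSZ, mul(SSZ, SSSZ)), add(Z, SZ)))
  [7] S(mul(S(add(SZ, mul(SSZ, SSSZ))), add(Z, SZ)))
  [8] S(add(add(Z, SZ), mul(add(SZ, mul(SSZ, SSSZ)), add(Z, SZ))))
  [9] S(add(SZ, mul(add(SZ, mul(SSZ, SSSZ)), add(Z, SZ))))
  [10] S(S(add(Z, mul(add(SZ, mul(SSZ, SSSZ)), add(Z, SZ)))))
  [11] S(S(mul(add(SZ, mul(SSZ, SSSZ)), add(Z, SZ))))
  [12] S(S(mul(S(add(Z, mul(SSZ, SSSZ))), add(Z, SZ))))
  [13] S(S(add(add(Z, SZ), mul(add(Z, mul(SSZ, SSSZ)), add(Z, SZ)))))
  [14] S(S(add(SZ, mul(add(Z, mul(SSZ, SSSZ)), add(Z, SZ)))))
  [15] S(S(S(add(Z, mul(add(Z, mul(SSZ, SSSZ)), add(Z, SZ))))))
  [16] S(S(S(mul(add(Z, mul(SSZ, SSSZ)), add(Z, SZ)))))
  [17] S(S(S(mul(mul(SSZ, SSSZ), add(Z, SZ)))))
  [18] S(S(S(mul(add(SSSZ, mul(SZ, SSSZ)), add(Z, SZ)))))
  [19] S(S(S(mul(S(add(SSZ, mul(SZ, SSSZ))), add(Z, SZ)))))
  [20] S(S(S(add(add(Z, SZ), mul(add(SSZ, mul(SZ, SSSZ)), add(Z, SZ))))))
  [21] S(S(S(add(SZ, mul(add(SSZ, mul(SZ, SSSZ)), add(Z, SZ))))))
  [22] S(S(S(S(add(Z, mul(add(SSZ, mul(SZ, SSSZ)), add(Z, SZ)))))))
  [23] S(S(S(S(mul(add(SSZ, mul(SZ, SSSZ)), add(Z, SZ))))))
  [24] S(S(S(S(mul(S(add(SZ, mul(SZ, SSSZ))), add(Z, SZ))))))
  [25] S(S(S(S(add(add(Z, SZ), mul(add(SZ, mul(SZ, SSSZ)), add(Z, SZ)))))))
  [26] S(S(S(S(add(SZ, mul(add(SZ, mul(SZ, SSSZ)), add(Z, SZ)))))))
  [27] S(S(S(S(S(add(Z, mul(add(SZ, mul(SZ, SSSZ)), add(Z, SZ))))))))
  [28] S(S(S(S(S(mul(add(SZ, mul(SZ, SSSZ)), add(Z, SZ)))))))
  [29] S(S(S(S(S(mul(S(add(Z, mul(SZ, SSSZ))), add(Z, SZ)))))))
  [30] S(S(S(S(S(add(add(Z, SZ), mul(add(Z, mul(SZ, SSSZ)), add(Z, SZ))))))))
  [31] S(S(S(S(S(add(SZ, mul(add(Z, mul(SZ, SSSZ)), add(Z, SZ))))))))
  [32] S(S(S(S(S(S(add(Z, mul(add(Z, mul(SZ, SSSZ)), add(Z, SZ)))))))))
  [33] S(S(S(S(S(S(mul(add(Z, mul(SZ, SSSZ)), add(Z, SZ))))))))
  [34] S(S(S(S(S(S(mul(mul(SZ, SSSZ), add(Z, SZ))))))))
  [35] S(S(S(S(S(S(mul(add(SSSZ, mul(Z, SSSZ)), add(Z, SZ))))))))
  [36] S(S(S(S(S(S(mul(S(add(SSZ, mul(Z, SSSZ))), add(Z, SZ))))))))
  [37] S(S(S(S(S(S(add(add(Z, SZ), mul(add(SSZ, mul(Z, SSSZ)), add(Z, SZ)))))))))
  [38] S(S(S(S(S(S(add(SZ, mul(add(SSZ, mul(Z, SSSZ)), add(Z, SZ)))))))))
  [39] S(S(S(S(S(S(S(add(Z, mul(add(SSZ, mul(Z, SSSZ)), add(Z, SZ))))))))))
  [40] S(S(S(S(S(S(S(mul(add(SSZ, mul(Z, SSSZ)), add(Z, SZ)))))))))
  [41] S(S(S(S(S(S(S(mul(S(add(SZ, mul(Z, SSSZ))), add(Z, SZ)))))))))
  [42] S(S(S(S(S(S(S(add(add(Z, SZ), mul(add(SZ, mul(Z, SSSZ)), add(Z, SZ))))))))))
  [43] S(S(S(S(S(S(S(add(SZ, mul(add(SZ, mul(Z, SSSZ)), add(Z, SZ))))))))))
  [44] S(S(S(S(S(S(S(S(add(Z, mul(add(SZ, mul(Z, SSSZ)), add(Z, SZ)))))))))))
  [45] S(S(S(S(S(S(S(S(mul(add(SZ, mul(Z, SSSZ)), add(Z, SZ))))))))))
  [46] S(S(S(S(S(S(S(S(mul(S(add(Z, mul(Z, SSSZ))), add(Z, SZ))))))))))
  [47] S(S(S(S(S(S(S(S(add(add(Z, SZ), mul(add(Z, mul(Z, SSSZ)), add(Z, SZ)))))))))))
  [48] S(S(S(S(S(S(S(S(add(SZ, mul(add(Z, mul(Z, SSSZ)), add(Z, SZ)))))))))))
  [49] S(S(S(S(S(S(S(S(S(add(Z, mul(add(Z, mul(Z, SSSZ)), add(Z, SZ))))))))))))
  [50] S(S(S(S(S(S(S(S(S(mul(add(Z, mul(Z, SSSZ)), add(Z, SZ)))))))))))
  [51] S(S(S(S(S(S(S(S(S(mul(mul(Z, SSSZ), add(Z, SZ)))))))))))
  [52] S(S(S(S(S(S(S(S(S(mul(Z, add(Z, SZ)))))))))))
  [53] S^9(Z)

Term B:
  start: mul(add(add(SZ, Z), add(SSZ, Z)), add(SSZ, mul(SZ, Z)))
  [1] mul(add(S(add(Z, Z)), add(SSZ, Z)), add(SSZ, mul(SZ, Z)))
  [2] mul(S(add(add(Z, Z), add(SSZ, Z))), add(SSZ, mul(SZ, Z)))
  [3] add(add(SSZ, mul(SZ, Z)), mul(add(add(Z, Z), add(SSZ, Z)), add(SSZ, mul(SZ, Z))))
  [4] add(S(add(SZ, mul(SZ, Z))), mul(add(add(Z, Z), add(SSZ, Z)), add(SSZ, mul(SZ, Z))))
  [5] S(add(add(SZ, mul(SZ, Z)), mul(add(add(Z, Z), add(SSZ, Z)), add(SSZ, mul(SZ, Z)))))
  [6] S(add(S(add(Z, mul(SZ, Z))), mul(add(add(Z, Z), add(SSZ, Z)), add(SSZ, mul(SZ, Z)))))
  [7] S(S(add(add(Z, mul(SZ, Z)), mul(add(add(Z, Z), add(SSZ, Z)), add(SSZ, mul(SZ, Z))))))
  [8] S(S(add(mul(SZ, Z), mul(add(add(Z, Z), add(SSZ, Z)), add(SSZ, mul(SZ, Z))))))
  [9] S(S(add(add(Z, mul(Z, Z)), mul(add(add(Z, Z), add(SSZ, Z)), add(SSZ, mul(SZ, Z))))))
  [10] S(S(add(mul(Z, Z), mul(add(add(Z, Z), add(SSZ, Z)), add(SSZ, mul(SZ, Z))))))
  [11] S(S(add(Z, mul(add(add(Z, Z), add(SSZ, Z)), add(SSZ, mul(SZ, Z))))))
  [12] S(S(mul(add(add(Z, Z), add(SSZ, Z)), add(SSZ, mul(SZ, Z)))))
  [13] S(S(mul(add(Z, add(SSZ, Z)), add(SSZ, mul(SZ, Z)))))
  [14] S(S(mul(add(SSZ, Z), add(SSZ, mul(SZ, Z)))))
  [15] S(S(mul(S(add(SZ, Z)), add(SSZ, mul(SZ, Z)))))
  [16] S(S(add(add(SSZ, mul(SZ, Z)), mul(add(SZ, Z), add(SSZ, mul(SZ, Z))))))
  [17] S(S(add(S(add(SZ, mul(SZ, Z))), mul(add(SZ, Z), add(SSZ, mul(SZ, Z))))))
  [18] S(S(S(add(add(SZ, mul(SZ, Z)), mul(add(SZ, Z), add(SSZ, mul(SZ, Z)))))))
  [19] S(S(S(add(S(add(Z, mul(SZ, Z))), mul(add(SZ, Z), add(SSZ, mul(SZ, Z)))))))
  [20] S(S(S(S(add(add(Z, mul(SZ, Z)), mul(add(SZ, Z), add(SSZ, mul(SZ, Z))))))))
  [21] S(S(S(S(add(mul(SZ, Z), mul(add(SZ, Z), add(SSZ, mul(SZ, Z))))))))
  [22] S(S(S(S(add(add(Z, mul(Z, Z)), mul(add(SZ, Z), add(SSZ, mul(SZ, Z))))))))
  [23] S(S(S(S(add(mul(Z, Z), mul(add(SZ, Z), add(SSZ, mul(SZ, Z))))))))
  [24] S(S(S(S(add(Z, mul(add(SZ, Z), add(SSZ, mul(SZ, Z))))))))
  [25] S(S(S(S(mul(add(SZ, Z), add(SSZ, mul(SZ, Z)))))))
  [26] S(S(S(S(mul(S(add(Z, Z)), add(SSZ, mul(SZ, Z)))))))
  [27] S(S(S(S(add(add(SSZ, mul(SZ, Z)), mul(add(Z, Z), add(SSZ, mul(SZ, Z))))))))
  [28] S(S(S(S(add(S(add(SZ, mul(SZ, Z))), mul(add(Z, Z), add(SSZ, mul(SZ, Z))))))))
  [29] S(S(S(S(S(add(add(SZ, mul(SZ, Z)), mul(add(Z, Z), add(SSZ, mul(SZ, Z)))))))))
  [30] S(S(S(S(S(add(S(add(Z, mul(SZ, Z))), mul(add(Z, Z), add(SSZ, mul(SZ, Z)))))))))
  [31] S(S(S(S(S(S(add(add(Z, mul(SZ, Z)), mul(add(Z, Z), add(SSZ, mul(SZ, Z))))))))))
  [32] S(S(S(S(S(S(add(mul(SZ, Z), mul(add(Z, Z), add(SSZ, mul(SZ, Z))))))))))
  [33] S(S(S(S(S(S(add(add(Z, mul(Z, Z)), mul(add(Z, Z), add(SSZ, mul(SZ, Z))))))))))
  [34] S(S(S(S(S(S(add(mul(Z, Z), mul(add(Z, Z), add(SSZ, mul(SZ, Z))))))))))
  [35] S(S(S(S(S(S(add(Z, mul(add(Z, Z), add(SSZ, mul(SZ, Z))))))))))
  [36] S(S(S(S(S(S(mul(add(Z, Z), add(SSZ, mul(SZ, Z)))))))))
  [37] S(S(S(S(S(S(mul(Z, add(SSZ, mul(SZ, Z)))))))))
  [38] S^6(Z)

Answer: DIFFERENT — A ⇓ S^9(Z), B ⇓ S^6(Z)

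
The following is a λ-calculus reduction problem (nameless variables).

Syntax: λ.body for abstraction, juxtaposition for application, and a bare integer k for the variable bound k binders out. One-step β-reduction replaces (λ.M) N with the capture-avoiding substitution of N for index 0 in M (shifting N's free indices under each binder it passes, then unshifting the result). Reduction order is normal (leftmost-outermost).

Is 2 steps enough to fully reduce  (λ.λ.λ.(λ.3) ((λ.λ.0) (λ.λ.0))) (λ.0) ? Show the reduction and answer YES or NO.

  start: (λ.λ.λ.(λ.3) ((λ.λ.0) (λ.λ.0))) (λ.0)
  step 1: λ.λ.(λ.λ.0) ((λ.λ.0) (λ.λ.0))
  step 2: λ.λ.λ.0

Answer: YES — reaches normal form λ.λ.λ.0 in 2 ≤ 2 steps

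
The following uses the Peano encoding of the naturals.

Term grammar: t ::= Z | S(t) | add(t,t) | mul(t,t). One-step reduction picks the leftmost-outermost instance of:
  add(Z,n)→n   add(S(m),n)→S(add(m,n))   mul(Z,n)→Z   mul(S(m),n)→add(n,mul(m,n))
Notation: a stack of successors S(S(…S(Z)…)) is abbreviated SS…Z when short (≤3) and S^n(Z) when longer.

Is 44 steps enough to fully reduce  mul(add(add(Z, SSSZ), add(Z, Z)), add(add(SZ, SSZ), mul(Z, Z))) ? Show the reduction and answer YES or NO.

  start: mul(add(add(Z, SSSZ), add(Z, Z)), add(add(SZ, SSZ), mul(Z, Z)))
  →1  mul(add(SSSZ, add(Z, Z)), add(add(SZ, SSZ), mul(Z, Z)))
  →2  mul(S(add(SSZ, add(Z, Z))), add(add(SZ, SSZ), mul(Z, Z)))
  →3  add(add(add(SZ, SSZ), mul(Z, Z)), mul(add(SSZ, add(Z, Z)), add(add(SZ, SSZ), mul(Z, Z))))
  →4  add(add(S(add(Z, SSZ)), mul(Z, Z)), mul(add(SSZ, add(Z, Z)), add(add(SZ, SSZ), mul(Z, Z))))
  →5  add(S(add(add(Z, SSZ), mul(Z, Z))), mul(add(SSZ, add(Z, Z)), add(add(SZ, SSZ), mul(Z, Z))))
  →6  S(add(add(add(Z, SSZ), mul(Z, Z)), mul(add(SSZ, add(Z, Z)), add(add(SZ, SSZ), mul(Z, Z)))))
  →7  S(add(add(SSZ, mul(Z, Z)), mul(add(SSZ, add(Z, Z)), add(add(SZ, SSZ), mul(Z, Z)))))
  →8  S(add(S(add(SZ, mul(Z, Z))), mul(add(SSZ, add(Z, Z)), add(add(SZ, SSZ), mul(Z, Z)))))
  →9  S(S(add(add(SZ, mul(Z, Z)), mul(add(SSZ, add(Z, Z)), add(add(SZ, SSZ), mul(Z, Z))))))
  →10  S(S(add(S(add(Z, mul(Z, Z))), mul(add(SSZ, add(Z, Z)), add(add(SZ, SSZ), mul(Z, Z))))))
  →11  S(S(S(add(add(Z, mul(Z, Z)), mul(add(SSZ, add(Z, Z)), add(add(SZ, SSZ), mul(Z, Z)))))))
  →12  S(S(S(add(mul(Z, Z), mul(add(SSZ, add(Z, Z)), add(add(SZ, SSZ), mul(Z, Z)))))))
  →13  S(S(S(add(Z, mul(add(SSZ, add(Z, Z)), add(add(SZ, SSZ), mul(Z, Z)))))))
  →14  S(S(S(mul(add(SSZ, add(Z, Z)), add(add(SZ, SSZ), mul(Z, Z))))))
  →15  S(S(S(mul(S(add(SZ, add(Z, Z))), add(add(SZ, SSZ), mul(Z, Z))))))
  →16  S(S(S(add(add(add(SZ, SSZ), mul(Z, Z)), mul(add(SZ, add(Z, Z)), add(add(SZ, SSZ), mul(Z, Z)))))))
  →17  S(S(S(add(add(S(add(Z, SSZ)), mul(Z, Z)), mul(add(SZ, add(Z, Z)), add(add(SZ, SSZ), mul(Z, Z)))))))
  →18  S(S(S(add(S(add(add(Z, SSZ), mul(Z, Z))), mul(add(SZ, add(Z, Z)), add(add(SZ, SSZ), mul(Z, Z)))))))
  →19  S(S(S(S(add(add(add(Z, SSZ), mul(Z, Z)), mul(add(SZ, add(Z, Z)), add(add(SZ, SSZ), mul(Z, Z))))))))
  →20  S(S(S(S(add(add(SSZ, mul(Z, Z)), mul(add(SZ, add(Z, Z)), add(add(SZ, SSZ), mul(Z, Z))))))))
  →21  S(S(S(S(add(S(add(SZ, mul(Z, Z))), mul(add(SZ, add(Z, Z)), add(add(SZ, SSZ), mul(Z, Z))))))))
  →22  S(S(S(S(S(add(add(SZ, mul(Z, Z)), mul(add(SZ, add(Z, Z)), add(add(SZ, SSZ), mul(Z, Z)))))))))
  →23  S(S(S(S(S(add(S(add(Z, mul(Z, Z))), mul(add(SZ, add(Z, Z)), add(add(SZ, SSZ), mul(Z, Z)))))))))
  →24  S(S(S(S(S(S(add(add(Z, mul(Z, Z)), mul(add(SZ, add(Z, Z)), add(add(SZ, SSZ), mul(Z, Z))))))))))
  →25  S(S(S(S(S(S(add(mul(Z, Z), mul(add(SZ, add(Z, Z)), add(add(SZ, SSZ), mul(Z, Z))))))))))
  →26  S(S(S(S(S(S(add(Z, mul(add(SZ, add(Z, Z)), add(add(SZ, SSZ), mul(Z, Z))))))))))
  →27  S(S(S(S(S(S(mul(add(SZ, add(Z, Z)), add(add(SZ, SSZ), mul(Z, Z)))))))))
  →28  S(S(S(S(S(S(mul(S(add(Z, add(Z, Z))), add(add(SZ, SSZ), mul(Z, Z)))))))))
  →29  S(S(S(S(S(S(add(add(add(SZ, SSZ), mul(Z, Z)), mul(add(Z, add(Z, Z)), add(add(SZ, SSZ), mul(Z, Z))))))))))
  →30  S(S(S(S(S(S(add(add(S(add(Z, SSZ)), mul(Z, Z)), mul(add(Z, add(Z, Z)), add(add(SZ, SSZ), mul(Z, Z))))))))))
  →31  S(S(S(S(S(S(add(S(add(add(Z, SSZ), mul(Z, Z))), mul(add(Z, add(Z, Z)), add(add(SZ, SSZ), mul(Z, Z))))))))))
  →32  S(S(S(S(S(S(S(add(add(add(Z, SSZ), mul(Z, Z)), mul(add(Z, add(Z, Z)), add(add(SZ, SSZ), mul(Z, Z)))))))))))
  →33  S(S(S(S(S(S(S(add(add(SSZ, mul(Z, Z)), mul(add(Z, add(Z, Z)), add(add(SZ, SSZ), mul(Z, Z)))))))))))
  →34  S(S(S(S(S(S(S(add(S(add(SZ, mul(Z, Z))), mul(add(Z, add(Z, Z)), add(add(SZ, SSZ), mul(Z, Z)))))))))))
  →35  S(S(S(S(S(S(S(S(add(add(SZ, mul(Z, Z)), mul(add(Z, add(Z, Z)), add(add(SZ, SSZ), mul(Z, Z))))))))))))
  →36  S(S(S(S(S(S(S(S(add(S(add(Z, mul(Z, Z))), mul(add(Z, add(Z, Z)), add(add(SZ, SSZ), mul(Z, Z))))))))))))
  →37  S(S(S(S(S(S(S(S(S(add(add(Z, mul(Z, Z)), mul(add(Z, add(Z, Z)), add(add(SZ, SSZ), mul(Z, Z)))))))))))))
  →38  S(S(S(S(S(S(S(S(S(add(mul(Z, Z), mul(add(Z, add(Z, Z)), add(add(SZ, SSZ), mul(Z, Z)))))))))))))
  →39  S(S(S(S(S(S(S(S(S(add(Z, mul(add(Z, add(Z, Z)), add(add(SZ, SSZ), mul(Z, Z)))))))))))))
  →40  S(S(S(S(S(S(S(S(S(mul(add(Z, add(Z, Z)), add(add(SZ, SSZ), mul(Z, Z))))))))))))
  →41  S(S(S(S(S(S(S(S(S(mul(add(Z, Z), add(add(SZ, SSZ), mul(Z, Z))))))))))))
  →42  S(S(S(S(S(S(S(S(S(mul(Z, add(add(SZ, SSZ), mul(Z, Z))))))))))))
  →43  S^9(Z)

Answer: YES — reaches normal form S^9(Z) in 43 ≤ 44 steps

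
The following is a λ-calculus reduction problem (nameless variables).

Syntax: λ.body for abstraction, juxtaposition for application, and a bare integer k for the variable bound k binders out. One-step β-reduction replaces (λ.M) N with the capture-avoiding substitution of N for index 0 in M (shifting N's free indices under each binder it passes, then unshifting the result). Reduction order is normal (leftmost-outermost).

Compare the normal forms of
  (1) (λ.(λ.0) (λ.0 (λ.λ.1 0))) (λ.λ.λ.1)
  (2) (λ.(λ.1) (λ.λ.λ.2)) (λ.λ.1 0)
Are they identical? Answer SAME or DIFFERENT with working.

Answer: DIFFERENT — A ⇓ λ.0 (λ.λ.1 0), B ⇓ λ.λ.1 0

Reduction:
Term A:
  start: (λ.(λ.0) (λ.0 (λ.λ.1 0))) (λ.λ.λ.1)
  →1  (λ.0) (λ.0 (λ.λ.1 0))
  →2  λ.0 (λ.λ.1 0)

Term B:
  start: (λ.(λ.1) (λ.λ.λ.2)) (λ.λ.1 0)
  →1  (λ.λ.λ.1 0) (λ.λ.λ.2)
  →2  λ.λ.1 0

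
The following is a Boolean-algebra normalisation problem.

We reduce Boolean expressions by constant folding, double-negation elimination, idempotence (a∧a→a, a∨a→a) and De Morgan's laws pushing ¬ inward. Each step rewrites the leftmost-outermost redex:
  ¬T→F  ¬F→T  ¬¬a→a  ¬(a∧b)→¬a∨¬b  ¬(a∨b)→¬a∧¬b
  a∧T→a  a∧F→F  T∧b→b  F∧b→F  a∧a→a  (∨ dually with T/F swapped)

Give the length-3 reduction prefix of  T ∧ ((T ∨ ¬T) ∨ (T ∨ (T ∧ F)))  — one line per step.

Answer: after 3 steps: T

Reduction:
  start: T ∧ ((T ∨ ¬T) ∨ (T ∨ (T ∧ F)))
  [1] (T ∨ ¬T) ∨ (T ∨ (T ∧ F))
  [2] T ∨ (T ∨ (T ∧ F))
  [3] T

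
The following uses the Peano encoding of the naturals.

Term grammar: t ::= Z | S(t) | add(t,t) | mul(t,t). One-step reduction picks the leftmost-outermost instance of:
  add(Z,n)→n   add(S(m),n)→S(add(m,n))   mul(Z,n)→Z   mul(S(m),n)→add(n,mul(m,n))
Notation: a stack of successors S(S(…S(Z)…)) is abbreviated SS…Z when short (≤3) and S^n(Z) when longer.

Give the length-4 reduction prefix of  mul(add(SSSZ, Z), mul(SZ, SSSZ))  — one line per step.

Answer: after 4 steps: add(S(add(SSZ, mul(Z, SSSZ))), mul(add(SSZ, Z), mul(SZ, SSSZ)))

Reduction:
  start: mul(add(SSSZ, Z), mul(SZ, SSSZ))
  [1] mul(S(add(SSZ, Z)), mul(SZ, SSSZ))
  [2] add(mul(SZ, SSSZ), mul(add(SSZ, Z), mul(SZ, SSSZ)))
  [3] add(add(SSSZ, mul(Z, SSSZ)), mul(add(SSZ, Z), mul(SZ, SSSZ)))
  [4] add(S(add(SSZ, mul(Z, SSSZ))), mul(add(SSZ, Z), mul(SZ, SSSZ)))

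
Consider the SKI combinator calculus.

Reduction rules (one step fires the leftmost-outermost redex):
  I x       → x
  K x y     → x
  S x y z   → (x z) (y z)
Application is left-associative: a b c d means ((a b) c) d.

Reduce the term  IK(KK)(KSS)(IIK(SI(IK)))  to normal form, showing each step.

Answer: normal form = K  (in 3 steps)

Derivation:
  start: IK(KK)(KSS)(IIK(SI(IK)))
  [1] K(KK)(KSS)(IIK(SI(IK)))
  [2] KK(IIK(SI(IK)))
  [3] K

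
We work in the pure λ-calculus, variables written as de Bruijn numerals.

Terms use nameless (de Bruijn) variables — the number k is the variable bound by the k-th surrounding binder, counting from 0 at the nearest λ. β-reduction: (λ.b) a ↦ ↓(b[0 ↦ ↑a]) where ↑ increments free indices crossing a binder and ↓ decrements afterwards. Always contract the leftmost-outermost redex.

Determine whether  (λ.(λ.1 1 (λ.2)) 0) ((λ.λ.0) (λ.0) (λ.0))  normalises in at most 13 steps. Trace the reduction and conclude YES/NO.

  start: (λ.(λ.1 1 (λ.2)) 0) ((λ.λ.0) (λ.0) (λ.0))
  [1] (λ.(λ.λ.0) (λ.0) (λ.0) ((λ.λ.0) (λ.0) (λ.0)) (λ.(λ.λ.0) (λ.0) (λ.0))) ((λ.λ.0) (λ.0) (λ.0))
  [2] (λ.λ.0) (λ.0) (λ.0) ((λ.λ.0) (λ.0) (λ.0)) (λ.(λ.λ.0) (λ.0) (λ.0))
  [3] (λ.0) (λ.0) ((λ.λ.0) (λ.0) (λ.0)) (λ.(λ.λ.0) (λ.0) (λ.0))
  [4] (λ.0) ((λ.λ.0) (λ.0) (λ.0)) (λ.(λ.λ.0) (λ.0) (λ.0))
  [5] (λ.λ.0) (λ.0) (λ.0) (λ.(λ.λ.0) (λ.0) (λ.0))
  [6] (λ.0) (λ.0) (λ.(λ.λ.0) (λ.0) (λ.0))
  [7] (λ.0) (λ.(λ.λ.0) (λ.0) (λ.0))
  [8] λ.(λ.λ.0) (λ.0) (λ.0)
  [9] λ.(λ.0) (λ.0)
  [10] λ.λ.0

Answer: YES — reaches normal form λ.λ.0 in 10 ≤ 13 steps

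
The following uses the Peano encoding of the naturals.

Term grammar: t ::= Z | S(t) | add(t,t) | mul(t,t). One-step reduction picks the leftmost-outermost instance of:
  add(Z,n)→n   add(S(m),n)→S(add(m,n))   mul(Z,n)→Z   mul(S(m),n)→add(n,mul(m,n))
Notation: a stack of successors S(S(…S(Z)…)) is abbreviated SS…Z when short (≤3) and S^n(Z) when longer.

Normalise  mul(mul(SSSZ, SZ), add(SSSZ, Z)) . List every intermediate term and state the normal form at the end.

  start: mul(mul(SSSZ, SZ), add(SSSZ, Z))
  step 1: mul(add(SZ, mul(SSZ, SZ)), add(SSSZ, Z))
  step 2: mul(S(add(Z, mul(SSZ, SZ))), add(SSSZ, Z))
  step 3: add(add(SSSZ, Z), mul(add(Z, mul(SSZ, SZ)), add(SSSZ, Z)))
  step 4: add(S(add(SSZ, Z)), mul(add(Z, mul(SSZ, SZ)), add(SSSZ, Z)))
  step 5: S(add(add(SSZ, Z), mul(add(Z, mul(SSZ, SZ)), add(SSSZ, Z))))
  step 6: S(add(S(add(SZ, Z)), mul(add(Z, mul(SSZ, SZ)), add(SSSZ, Z))))
  step 7: S(S(add(add(SZ, Z), mul(add(Z, mul(SSZ, SZ)), add(SSSZ, Z)))))
  step 8: S(S(add(S(add(Z, Z)), mul(add(Z, mul(SSZ, SZ)), add(SSSZ, Z)))))
  step 9: S(S(S(add(add(Z, Z), mul(add(Z, mul(SSZ, SZ)), add(SSSZ, Z))))))
  step 10: S(S(S(add(Z, mul(add(Z, mul(SSZ, SZ)), add(SSSZ, Z))))))
  step 11: S(S(S(mul(add(Z, mul(SSZ, SZ)), add(SSSZ, Z)))))
  step 12: S(S(S(mul(mul(SSZ, SZ), add(SSSZ, Z)))))
  step 13: S(S(S(mul(add(SZ, mul(SZ, SZ)), add(SSSZ, Z)))))
  step 14: S(S(S(mul(S(add(Z, mul(SZ, SZ))), add(SSSZ, Z)))))
  step 15: S(S(S(add(add(SSSZ, Z), mul(add(Z, mul(SZ, SZ)), add(SSSZ, Z))))))
  step 16: S(S(S(add(S(add(SSZ, Z)), mul(add(Z, mul(SZ, SZ)), add(SSSZ, Z))))))
  step 17: S(S(S(S(add(add(SSZ, Z), mul(add(Z, mul(SZ, SZ)), add(SSSZ, Z)))))))
  step 18: S(S(S(S(add(S(add(SZ, Z)), mul(add(Z, mul(SZ, SZ)), add(SSSZ, Z)))))))
  step 19: S(S(S(S(S(add(add(SZ, Z), mul(add(Z, mul(SZ, SZ)), add(SSSZ, Z))))))))
  step 20: S(S(S(S(S(add(S(add(Z, Z)), mul(add(Z, mul(SZ, SZ)), add(SSSZ, Z))))))))
  step 21: S(S(S(S(S(S(add(add(Z, Z), mul(add(Z, mul(SZ, SZ)), add(SSSZ, Z)))))))))
  step 22: S(S(S(S(S(S(add(Z, mul(add(Z, mul(SZ, SZ)), add(SSSZ, Z)))))))))
  step 23: S(S(S(S(S(S(mul(add(Z, mul(SZ, SZ)), add(SSSZ, Z))))))))
  step 24: S(S(S(S(S(S(mul(mul(SZ, SZ), add(SSSZ, Z))))))))
  step 25: S(S(S(S(S(S(mul(add(SZ, mul(Z, SZ)), add(SSSZ, Z))))))))
  step 26: S(S(S(S(S(S(mul(S(add(Z, mul(Z, SZ))), add(SSSZ, Z))))))))
  step 27: S(S(S(S(S(S(add(add(SSSZ, Z), mul(add(Z, mul(Z, SZ)), add(SSSZ, Z)))))))))
  step 28: S(S(S(S(S(S(add(S(add(SSZ, Z)), mul(add(Z, mul(Z, SZ)), add(SSSZ, Z)))))))))
  step 29: S(S(S(S(S(S(S(add(add(SSZ, Z), mul(add(Z, mul(Z, SZ)), add(SSSZ, Z))))))))))
  step 30: S(S(S(S(S(S(S(add(S(add(SZ, Z)), mul(add(Z, mul(Z, SZ)), add(SSSZ, Z))))))))))
  step 31: S(S(S(S(S(S(S(S(add(add(SZ, Z), mul(add(Z, mul(Z, SZ)), add(SSSZ, Z)))))))))))
  step 32: S(S(S(S(S(S(S(S(add(S(add(Z, Z)), mul(add(Z, mul(Z, SZ)), add(SSSZ, Z)))))))))))
  step 33: S(S(S(S(S(S(S(S(S(add(add(Z, Z), mul(add(Z, mul(Z, SZ)), add(SSSZ, Z))))))))))))
  step 34: S(S(S(S(S(S(S(S(S(add(Z, mul(add(Z, mul(Z, SZ)), add(SSSZ, Z))))))))))))
  step 35: S(S(S(S(S(S(S(S(S(mul(add(Z, mul(Z, SZ)), add(SSSZ, Z)))))))))))
  step 36: S(S(S(S(S(S(S(S(S(mul(mul(Z, SZ), add(SSSZ, Z)))))))))))
  step 37: S(S(S(S(S(S(S(S(S(mul(Z, add(SSSZ, Z)))))))))))
  step 38: S^9(Z)

Answer: normal form = S^9(Z)  (in 38 steps)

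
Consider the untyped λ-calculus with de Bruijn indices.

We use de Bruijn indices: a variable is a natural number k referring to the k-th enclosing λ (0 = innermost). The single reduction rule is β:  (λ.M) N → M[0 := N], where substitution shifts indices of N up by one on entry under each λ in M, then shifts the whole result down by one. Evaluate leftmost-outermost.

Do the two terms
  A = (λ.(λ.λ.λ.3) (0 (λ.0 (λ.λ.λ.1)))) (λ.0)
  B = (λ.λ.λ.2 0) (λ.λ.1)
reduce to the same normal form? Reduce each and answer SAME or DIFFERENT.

Answer: DIFFERENT — A ⇓ λ.λ.λ.0, B ⇓ λ.λ.λ.1

Reduction:
Term A:
  start: (λ.(λ.λ.λ.3) (0 (λ.0 (λ.λ.λ.1)))) (λ.0)
  [1] (λ.λ.λ.λ.0) ((λ.0) (λ.0 (λ.λ.λ.1)))
  [2] λ.λ.λ.0

Term B:
  start: (λ.λ.λ.2 0) (λ.λ.1)
  [1] λ.λ.(λ.λ.1) 0
  [2] λ.λ.λ.1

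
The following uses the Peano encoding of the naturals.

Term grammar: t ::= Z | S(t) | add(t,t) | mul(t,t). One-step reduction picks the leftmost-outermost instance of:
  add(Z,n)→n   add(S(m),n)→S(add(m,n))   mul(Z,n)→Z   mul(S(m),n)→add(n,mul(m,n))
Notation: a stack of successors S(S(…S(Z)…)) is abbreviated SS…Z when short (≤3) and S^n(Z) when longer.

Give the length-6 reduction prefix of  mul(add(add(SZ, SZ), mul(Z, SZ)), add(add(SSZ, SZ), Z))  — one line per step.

  start: mul(add(add(SZ, SZ), mul(Z, SZ)), add(add(SSZ, SZ), Z))
  [1] mul(add(S(add(Z, SZ)), mul(Z, SZ)), add(add(SSZ, SZ), Z))
  [2] mul(S(add(add(Z, SZ), mul(Z, SZ))), add(add(SSZ, SZ), Z))
  [3] add(add(add(SSZ, SZ), Z), mul(add(add(Z, SZ), mul(Z, SZ)), add(add(SSZ, SZ), Z)))
  [4] add(add(S(add(SZ, SZ)), Z), mul(add(add(Z, SZ), mul(Z, SZ)), add(add(SSZ, SZ), Z)))
  [5] add(S(add(add(SZ, SZ), Z)), mul(add(add(Z, SZ), mul(Z, SZ)), add(add(SSZ, SZ), Z)))
  [6] S(add(add(add(SZ, SZ), Z), mul(add(add(Z, SZ), mul(Z, SZ)), add(add(SSZ, SZ), Z))))

Answer: after 6 steps: S(add(add(add(SZ, SZ), Z), mul(add(add(Z, SZ), mul(Z, SZ)), add(add(SSZ, SZ), Z))))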